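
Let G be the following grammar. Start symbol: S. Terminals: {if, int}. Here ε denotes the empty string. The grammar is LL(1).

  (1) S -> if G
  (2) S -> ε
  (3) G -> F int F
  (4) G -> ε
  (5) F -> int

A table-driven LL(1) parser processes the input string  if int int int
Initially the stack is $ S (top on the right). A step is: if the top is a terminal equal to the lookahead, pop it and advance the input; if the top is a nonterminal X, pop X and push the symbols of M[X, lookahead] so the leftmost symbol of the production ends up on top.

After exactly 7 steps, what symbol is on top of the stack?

     Stack        Input             Action
  1  $ S          if int int int $  expand S -> if G
  2  $ G if       if int int int $  match if
  3  $ G          int int int $     expand G -> F int F
  4  $ F int F    int int int $     expand F -> int
  5  $ F int int  int int int $     match int
  6  $ F int      int int $         match int
  7  $ F          int $             expand F -> int
Stack after step 7: $ int (top = int).

int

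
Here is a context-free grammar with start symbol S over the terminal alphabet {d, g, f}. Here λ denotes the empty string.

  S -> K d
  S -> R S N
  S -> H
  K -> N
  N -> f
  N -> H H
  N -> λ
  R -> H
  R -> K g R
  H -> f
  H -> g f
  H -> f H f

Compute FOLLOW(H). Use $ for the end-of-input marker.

{$, d, f, g}

FIRST(H) = {f, g}
FIRST(N) = {λ, f, g}  (via H H)
FIRST(K) = {λ, f, g}  (via N)
FIRST(R) = {f, g}  (via H, K g R)
FIRST(S) = {d, f, g}  (via K d, R S N, H)
FOLLOW(S) includes $ since S is the start symbol.
FOLLOW(S): in S->R S N, S is followed by N with FIRST {λ, f, g}; in S->R S N, the suffix after S is nullable (adds nothing new). Thus FOLLOW(S) = {$, f, g}.
FOLLOW(K): in S->K d, K is followed by d with FIRST {d}; in R->K g R, K is followed by g R with FIRST {g}. Thus FOLLOW(K) = {d, g}.
FOLLOW(N): in S->R S N, the suffix after N is empty, so FOLLOW(N) ⊇ FOLLOW(S) = {$, f, g}; in K->N, the suffix after N is empty, so FOLLOW(N) ⊇ FOLLOW(K) = {d, g}. Thus FOLLOW(N) = {$, d, f, g}.
FOLLOW(R): in S->R S N, R is followed by S N with FIRST {d, f, g}; in R->K g R, the suffix after R is empty (adds nothing new). Thus FOLLOW(R) = {d, f, g}.
FOLLOW(H): in S->H, the suffix after H is empty, so FOLLOW(H) ⊇ FOLLOW(S) = {$, f, g}; in N->H H (occurrence 1), H is followed by H with FIRST {f, g}; in N->H H (occurrence 2), the suffix after H is empty, so FOLLOW(H) ⊇ FOLLOW(N) = {$, d, f, g}; in R->H, the suffix after H is empty, so FOLLOW(H) ⊇ FOLLOW(R) = {d, f, g}; in H->f H f, H is followed by f with FIRST {f}. Thus FOLLOW(H) = {$, d, f, g}.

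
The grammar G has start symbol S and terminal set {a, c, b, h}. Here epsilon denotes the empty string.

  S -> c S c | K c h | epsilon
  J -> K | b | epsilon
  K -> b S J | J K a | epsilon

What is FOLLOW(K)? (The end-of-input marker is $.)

FIRST(S) = {epsilon, a, b, c}  (via K c h)
FIRST(J) = {epsilon, a, b}  (via K)
FIRST(K) = {epsilon, a, b}  (via J K a)
FOLLOW(S) includes $ since S is the start symbol.
FOLLOW(S): in S->c S c, S is followed by c with FIRST {c}; in K->b S J, S is followed by J with FIRST {epsilon, a, b}; in K->b S J, the suffix after S is nullable, so FOLLOW(S) ⊇ FOLLOW(K) = {a, b, c}. Thus FOLLOW(S) = {$, a, b, c}.
FOLLOW(J): in K->b S J, the suffix after J is empty, so FOLLOW(J) ⊇ FOLLOW(K) = {a, b, c}; in K->J K a, J is followed by K a with FIRST {a, b}. Thus FOLLOW(J) = {a, b, c}.
FOLLOW(K): in S->K c h, K is followed by c h with FIRST {c}; in J->K, the suffix after K is empty, so FOLLOW(K) ⊇ FOLLOW(J) = {a, b, c}; in K->J K a, K is followed by a with FIRST {a}. Thus FOLLOW(K) = {a, b, c}.

{a, b, c}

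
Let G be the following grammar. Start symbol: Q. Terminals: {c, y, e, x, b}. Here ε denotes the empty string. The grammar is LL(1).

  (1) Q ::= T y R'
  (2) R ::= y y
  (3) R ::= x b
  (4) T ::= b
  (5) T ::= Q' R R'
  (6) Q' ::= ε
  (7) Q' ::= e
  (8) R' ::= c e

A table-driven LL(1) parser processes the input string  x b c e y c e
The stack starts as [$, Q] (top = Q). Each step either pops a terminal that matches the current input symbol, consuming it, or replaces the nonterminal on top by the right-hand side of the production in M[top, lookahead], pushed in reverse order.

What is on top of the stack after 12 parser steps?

      Stack           Input            Action
   1  $ Q             x b c e y c e $  expand Q ::= T y R'
   2  $ R' y T        x b c e y c e $  expand T ::= Q' R R'
   3  $ R' y R' R Q'  x b c e y c e $  expand Q' ::= ε
   4  $ R' y R' R     x b c e y c e $  expand R ::= x b
   5  $ R' y R' b x   x b c e y c e $  match x
   6  $ R' y R' b     b c e y c e $    match b
   7  $ R' y R'       c e y c e $      expand R' ::= c e
   8  $ R' y e c      c e y c e $      match c
   9  $ R' y e        e y c e $        match e
  10  $ R' y          y c e $          match y
  11  $ R'            c e $            expand R' ::= c e
  12  $ e c           c e $            match c
Stack after step 12: $ e (top = e).

e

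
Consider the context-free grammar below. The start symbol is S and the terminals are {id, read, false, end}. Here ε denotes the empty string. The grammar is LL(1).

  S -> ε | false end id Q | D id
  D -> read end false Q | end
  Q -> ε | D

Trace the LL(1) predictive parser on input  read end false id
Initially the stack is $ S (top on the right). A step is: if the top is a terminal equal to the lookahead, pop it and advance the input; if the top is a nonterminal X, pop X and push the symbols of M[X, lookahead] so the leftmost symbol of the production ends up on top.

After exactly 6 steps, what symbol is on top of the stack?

id

step 1: stack=$ S  input=read end false id $  — expand S -> D id
step 2: stack=$ id D  input=read end false id $  — expand D -> read end false Q
step 3: stack=$ id Q false end read  input=read end false id $  — match read
step 4: stack=$ id Q false end  input=end false id $  — match end
step 5: stack=$ id Q false  input=false id $  — match false
step 6: stack=$ id Q  input=id $  — expand Q -> ε
Stack after step 6: $ id (top = id).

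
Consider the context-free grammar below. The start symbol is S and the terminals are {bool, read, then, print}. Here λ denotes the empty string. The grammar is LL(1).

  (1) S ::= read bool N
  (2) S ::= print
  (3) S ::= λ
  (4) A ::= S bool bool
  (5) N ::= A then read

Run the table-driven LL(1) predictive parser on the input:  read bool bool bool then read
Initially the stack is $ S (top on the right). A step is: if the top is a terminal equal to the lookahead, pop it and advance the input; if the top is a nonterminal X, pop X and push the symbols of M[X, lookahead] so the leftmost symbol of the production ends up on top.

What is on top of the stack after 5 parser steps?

S

step 1: stack=$ S  input=read bool bool bool then read $  — expand S ::= read bool N
step 2: stack=$ N bool read  input=read bool bool bool then read $  — match read
step 3: stack=$ N bool  input=bool bool bool then read $  — match bool
step 4: stack=$ N  input=bool bool then read $  — expand N ::= A then read
step 5: stack=$ read then A  input=bool bool then read $  — expand A ::= S bool bool
Stack after step 5: $ read then bool bool S (top = S).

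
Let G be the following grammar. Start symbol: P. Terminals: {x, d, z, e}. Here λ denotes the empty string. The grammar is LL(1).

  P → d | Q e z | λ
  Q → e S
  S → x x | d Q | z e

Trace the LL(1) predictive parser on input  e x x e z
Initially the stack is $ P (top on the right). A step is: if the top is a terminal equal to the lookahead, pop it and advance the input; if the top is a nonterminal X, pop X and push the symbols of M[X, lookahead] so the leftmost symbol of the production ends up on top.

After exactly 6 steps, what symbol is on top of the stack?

step 1: stack=$ P  input=e x x e z $  — expand P → Q e z
step 2: stack=$ z e Q  input=e x x e z $  — expand Q → e S
step 3: stack=$ z e S e  input=e x x e z $  — match e
step 4: stack=$ z e S  input=x x e z $  — expand S → x x
step 5: stack=$ z e x x  input=x x e z $  — match x
step 6: stack=$ z e x  input=x e z $  — match x
Stack after step 6: $ z e (top = e).

e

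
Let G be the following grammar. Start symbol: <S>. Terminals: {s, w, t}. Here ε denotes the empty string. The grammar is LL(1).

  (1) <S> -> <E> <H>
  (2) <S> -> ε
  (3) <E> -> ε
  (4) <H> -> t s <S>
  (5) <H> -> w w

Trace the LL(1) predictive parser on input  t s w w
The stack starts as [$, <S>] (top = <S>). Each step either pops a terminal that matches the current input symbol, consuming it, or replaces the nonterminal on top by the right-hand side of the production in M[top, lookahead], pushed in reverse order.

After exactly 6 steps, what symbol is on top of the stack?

<E>

step 1: stack=$ <S>  input=t s w w $  — expand <S> -> <E> <H>
step 2: stack=$ <H> <E>  input=t s w w $  — expand <E> -> ε
step 3: stack=$ <H>  input=t s w w $  — expand <H> -> t s <S>
step 4: stack=$ <S> s t  input=t s w w $  — match t
step 5: stack=$ <S> s  input=s w w $  — match s
step 6: stack=$ <S>  input=w w $  — expand <S> -> <E> <H>
Stack after step 6: $ <H> <E> (top = <E>).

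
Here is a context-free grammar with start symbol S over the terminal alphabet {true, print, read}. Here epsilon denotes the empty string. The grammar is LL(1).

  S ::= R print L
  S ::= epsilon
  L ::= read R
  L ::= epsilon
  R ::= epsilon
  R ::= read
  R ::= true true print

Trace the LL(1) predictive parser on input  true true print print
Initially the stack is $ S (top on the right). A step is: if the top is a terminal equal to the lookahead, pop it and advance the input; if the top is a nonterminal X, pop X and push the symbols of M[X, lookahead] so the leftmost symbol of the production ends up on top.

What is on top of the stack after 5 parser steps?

step 1: stack=$ S  input=true true print print $  — expand S ::= R print L
step 2: stack=$ L print R  input=true true print print $  — expand R ::= true true print
step 3: stack=$ L print print true true  input=true true print print $  — match true
step 4: stack=$ L print print true  input=true print print $  — match true
step 5: stack=$ L print print  input=print print $  — match print
Stack after step 5: $ L print (top = print).

print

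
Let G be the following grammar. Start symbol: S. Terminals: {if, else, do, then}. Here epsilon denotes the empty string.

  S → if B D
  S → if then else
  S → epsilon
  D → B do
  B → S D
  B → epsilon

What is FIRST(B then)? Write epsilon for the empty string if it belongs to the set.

FIRST(S): from S→if B D we get {if}; from S→if then else we get {if}; from S→epsilon we get {epsilon}. So FIRST(S) = {epsilon, if}.
FIRST(D): from D→B do we get {do, if}. So FIRST(D) = {do, if}.
FIRST(B): from B→S D we get {do, if}; from B→epsilon we get {epsilon}. So FIRST(B) = {epsilon, do, if}.
FIRST(B then): take FIRST of each symbol in turn, carrying on past any symbol whose FIRST contains epsilon; result {do, if, then}.

{do, if, then}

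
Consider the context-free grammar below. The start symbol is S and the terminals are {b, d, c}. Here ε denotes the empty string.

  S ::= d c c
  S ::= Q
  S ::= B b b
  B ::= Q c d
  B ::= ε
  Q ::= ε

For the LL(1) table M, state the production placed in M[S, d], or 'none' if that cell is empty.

S ::= d c c

FIRST(Q): from Q::=ε we get {ε}. So FIRST(Q) = {ε}.
FIRST(B): from B::=Q c d we get {c}; from B::=ε we get {ε}. So FIRST(B) = {ε, c}.
FIRST(S): from S::=d c c we get {d}; from S::=Q we get {ε}; from S::=B b b we get {b, c}. So FIRST(S) = {ε, b, c, d}.
FOLLOW(S) includes $ since S is the start symbol.
FOLLOW(S): S appears on no right-hand side. Thus FOLLOW(S) = {$}.
For S ::= d c c: FIRST(d c c) = {d}, so it goes in M[S, t] for t ∈ {d}.
For S ::= Q: FIRST(Q) = {ε}, so it goes in M[S, t] for t ∈ {}; since ε ∈ FIRST, also for every t ∈ FOLLOW(S) = {$}.
For S ::= B b b: FIRST(B b b) = {b, c}, so it goes in M[S, t] for t ∈ {b, c}.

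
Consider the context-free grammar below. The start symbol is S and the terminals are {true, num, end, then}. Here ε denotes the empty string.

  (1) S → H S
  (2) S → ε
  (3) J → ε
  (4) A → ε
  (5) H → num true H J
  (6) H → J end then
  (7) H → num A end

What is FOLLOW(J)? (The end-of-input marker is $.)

FIRST(J) = {ε}
FIRST(A) = {ε}
FIRST(H) = {end, num}  (via J end then)
FIRST(S) = {ε, end, num}  (via H S)
FOLLOW(S) includes $ since S is the start symbol.
FOLLOW(S): in S→H S, the suffix after S is empty (adds nothing new). Thus FOLLOW(S) = {$}.
FOLLOW(A): in H→num A end, A is followed by end with FIRST {end}. Thus FOLLOW(A) = {end}.
FOLLOW(H): in S→H S, H is followed by S with FIRST {ε, end, num}; in S→H S, the suffix after H is nullable, so FOLLOW(H) ⊇ FOLLOW(S) = {$}; in H→num true H J, H is followed by J with FIRST {ε}; in H→num true H J, the suffix after H is nullable (adds nothing new). Thus FOLLOW(H) = {$, end, num}.
FOLLOW(J): in H→num true H J, the suffix after J is empty, so FOLLOW(J) ⊇ FOLLOW(H) = {$, end, num}; in H→J end then, J is followed by end then with FIRST {end}. Thus FOLLOW(J) = {$, end, num}.

{$, end, num}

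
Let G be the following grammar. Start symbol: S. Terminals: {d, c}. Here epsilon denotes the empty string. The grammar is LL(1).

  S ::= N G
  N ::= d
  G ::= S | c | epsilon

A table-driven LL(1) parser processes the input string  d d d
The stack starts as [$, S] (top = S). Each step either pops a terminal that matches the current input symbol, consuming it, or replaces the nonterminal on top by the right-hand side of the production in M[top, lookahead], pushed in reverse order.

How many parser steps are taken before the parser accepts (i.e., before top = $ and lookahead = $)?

step 1: stack=$ S  input=d d d $  — expand S ::= N G
step 2: stack=$ G N  input=d d d $  — expand N ::= d
step 3: stack=$ G d  input=d d d $  — match d
step 4: stack=$ G  input=d d $  — expand G ::= S
step 5: stack=$ S  input=d d $  — expand S ::= N G
step 6: stack=$ G N  input=d d $  — expand N ::= d
step 7: stack=$ G d  input=d d $  — match d
step 8: stack=$ G  input=d $  — expand G ::= S
step 9: stack=$ S  input=d $  — expand S ::= N G
step 10: stack=$ G N  input=d $  — expand N ::= d
step 11: stack=$ G d  input=d $  — match d
step 12: stack=$ G  input=$  — expand G ::= epsilon
Accept reached after 12 steps.

12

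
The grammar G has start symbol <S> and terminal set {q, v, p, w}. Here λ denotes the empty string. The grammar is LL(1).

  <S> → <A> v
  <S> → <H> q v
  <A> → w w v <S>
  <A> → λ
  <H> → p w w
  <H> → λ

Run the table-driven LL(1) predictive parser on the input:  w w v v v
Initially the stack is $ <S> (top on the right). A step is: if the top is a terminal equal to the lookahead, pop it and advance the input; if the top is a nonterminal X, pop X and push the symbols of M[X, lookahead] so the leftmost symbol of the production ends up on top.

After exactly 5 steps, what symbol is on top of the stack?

<S>

     Stack          Input        Action
  1  $ <S>          w w v v v $  expand <S> → <A> v
  2  $ v <A>        w w v v v $  expand <A> → w w v <S>
  3  $ v <S> v w w  w w v v v $  match w
  4  $ v <S> v w    w v v v $    match w
  5  $ v <S> v      v v v $      match v
Stack after step 5: $ v <S> (top = <S>).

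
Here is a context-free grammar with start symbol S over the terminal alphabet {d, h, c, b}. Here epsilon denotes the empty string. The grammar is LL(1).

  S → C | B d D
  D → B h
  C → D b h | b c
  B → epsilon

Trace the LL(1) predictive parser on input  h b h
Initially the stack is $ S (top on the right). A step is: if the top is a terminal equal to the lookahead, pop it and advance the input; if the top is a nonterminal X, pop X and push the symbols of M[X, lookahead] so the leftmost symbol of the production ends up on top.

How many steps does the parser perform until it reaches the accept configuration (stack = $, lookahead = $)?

     Stack      Input    Action
  1  $ S        h b h $  expand S → C
  2  $ C        h b h $  expand C → D b h
  3  $ h b D    h b h $  expand D → B h
  4  $ h b h B  h b h $  expand B → epsilon
  5  $ h b h    h b h $  match h
  6  $ h b      b h $    match b
  7  $ h        h $      match h
Accept reached after 7 steps.

7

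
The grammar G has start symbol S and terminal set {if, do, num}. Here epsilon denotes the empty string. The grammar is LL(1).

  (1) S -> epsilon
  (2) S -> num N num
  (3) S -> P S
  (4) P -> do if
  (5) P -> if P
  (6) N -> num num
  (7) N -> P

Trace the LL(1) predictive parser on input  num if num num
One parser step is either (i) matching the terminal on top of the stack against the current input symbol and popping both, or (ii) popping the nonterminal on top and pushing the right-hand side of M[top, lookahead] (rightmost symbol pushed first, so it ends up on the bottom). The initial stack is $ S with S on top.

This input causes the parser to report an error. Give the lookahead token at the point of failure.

     Stack        Input             Action
  1  $ S          num if num num $  expand S -> num N num
  2  $ num N num  num if num num $  match num
  3  $ num N      if num num $      expand N -> P
  4  $ num P      if num num $      expand P -> if P
  5  $ num P if   if num num $      match if
  6  $ num P      num num $         error: M[P, num] is empty

num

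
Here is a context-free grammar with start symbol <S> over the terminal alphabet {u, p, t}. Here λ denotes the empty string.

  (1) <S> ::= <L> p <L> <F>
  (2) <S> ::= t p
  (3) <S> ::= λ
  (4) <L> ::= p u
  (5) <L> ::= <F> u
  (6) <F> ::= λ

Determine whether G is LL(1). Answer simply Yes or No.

FIRST(<S>) = {λ, p, t, u}
FIRST(<L>) = {p, u}
FIRST(<F>) = {λ}
FOLLOW(<S>) = {$}
FOLLOW(<L>) = {$, p}
FOLLOW(<F>) = {$, u}
Each cell of M receives at most one production.

Yes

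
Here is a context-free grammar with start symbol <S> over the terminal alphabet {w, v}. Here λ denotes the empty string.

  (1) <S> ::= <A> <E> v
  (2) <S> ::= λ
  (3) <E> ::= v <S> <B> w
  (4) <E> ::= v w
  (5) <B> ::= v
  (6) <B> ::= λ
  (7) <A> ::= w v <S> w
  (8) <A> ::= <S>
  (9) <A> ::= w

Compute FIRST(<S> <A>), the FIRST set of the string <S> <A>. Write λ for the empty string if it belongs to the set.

{λ, v, w}

FIRST(<E>): from <E>::=v <S> <B> w we get {v}; from <E>::=v w we get {v}. So FIRST(<E>) = {v}.
FIRST(<B>): from <B>::=v we get {v}; from <B>::=λ we get {λ}. So FIRST(<B>) = {λ, v}.
FIRST(<S>): from <S>::=<A> <E> v we get {v, w}; from <S>::=λ we get {λ}. So FIRST(<S>) = {λ, v, w}.
FIRST(<A>): from <A>::=w v <S> w we get {w}; from <A>::=<S> we get {λ, v, w}; from <A>::=w we get {w}. So FIRST(<A>) = {λ, v, w}.
FIRST(<S> <A>): take FIRST of each symbol in turn, carrying on past any symbol whose FIRST contains λ; result {λ, v, w}.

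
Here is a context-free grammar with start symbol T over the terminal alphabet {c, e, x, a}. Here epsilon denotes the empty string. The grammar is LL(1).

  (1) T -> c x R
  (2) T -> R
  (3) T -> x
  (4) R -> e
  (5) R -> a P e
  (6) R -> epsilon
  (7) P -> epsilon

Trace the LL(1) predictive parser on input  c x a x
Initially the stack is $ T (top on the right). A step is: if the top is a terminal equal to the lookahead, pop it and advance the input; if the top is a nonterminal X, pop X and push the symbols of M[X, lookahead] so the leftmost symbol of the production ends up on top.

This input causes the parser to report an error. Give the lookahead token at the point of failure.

step 1: stack=$ T  input=c x a x $  — expand T -> c x R
step 2: stack=$ R x c  input=c x a x $  — match c
step 3: stack=$ R x  input=x a x $  — match x
step 4: stack=$ R  input=a x $  — expand R -> a P e
step 5: stack=$ e P a  input=a x $  — match a
step 6: stack=$ e P  input=x $  — error: M[P, x] is empty

x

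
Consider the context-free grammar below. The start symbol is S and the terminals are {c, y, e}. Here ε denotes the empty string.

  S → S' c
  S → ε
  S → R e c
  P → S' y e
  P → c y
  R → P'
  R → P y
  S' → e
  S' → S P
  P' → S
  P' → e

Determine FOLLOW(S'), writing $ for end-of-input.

FIRST(S): from S→S' c we get {c, e}; from S→ε we get {ε}; from S→R e c we get {c, e}. So FIRST(S) = {ε, c, e}.
FIRST(P'): from P'→S we get {ε, c, e}; from P'→e we get {e}. So FIRST(P') = {ε, c, e}.
FIRST(P): from P→S' y e we get {c, e}; from P→c y we get {c}. So FIRST(P) = {c, e}.
FIRST(R): from R→P' we get {ε, c, e}; from R→P y we get {c, e}. So FIRST(R) = {ε, c, e}.
FIRST(S'): from S'→e we get {e}; from S'→S P we get {c, e}. So FIRST(S') = {c, e}.
FOLLOW(S) includes $ since S is the start symbol.
FOLLOW(R): in S→R e c, R is followed by e c with FIRST {e}. Thus FOLLOW(R) = {e}.
FOLLOW(S'): in S→S' c, S' is followed by c with FIRST {c}; in P→S' y e, S' is followed by y e with FIRST {y}. Thus FOLLOW(S') = {c, y}.
FOLLOW(P): in R→P y, P is followed by y with FIRST {y}; in S'→S P, the suffix after P is empty, so FOLLOW(P) ⊇ FOLLOW(S') = {c, y}. Thus FOLLOW(P) = {c, y}.
FOLLOW(P'): in R→P', the suffix after P' is empty, so FOLLOW(P') ⊇ FOLLOW(R) = {e}. Thus FOLLOW(P') = {e}.
FOLLOW(S): in S'→S P, S is followed by P with FIRST {c, e}; in P'→S, the suffix after S is empty, so FOLLOW(S) ⊇ FOLLOW(P') = {e}. Thus FOLLOW(S) = {$, c, e}.

{c, y}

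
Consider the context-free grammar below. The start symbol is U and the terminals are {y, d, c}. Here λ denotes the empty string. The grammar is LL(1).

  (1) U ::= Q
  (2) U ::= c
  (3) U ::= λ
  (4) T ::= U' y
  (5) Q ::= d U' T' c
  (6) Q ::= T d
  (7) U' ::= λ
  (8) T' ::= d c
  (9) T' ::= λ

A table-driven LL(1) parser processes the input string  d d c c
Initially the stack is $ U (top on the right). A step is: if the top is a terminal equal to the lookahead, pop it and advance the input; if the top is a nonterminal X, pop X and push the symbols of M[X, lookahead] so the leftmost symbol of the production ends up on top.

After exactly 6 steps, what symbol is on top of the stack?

     Stack        Input      Action
  1  $ U          d d c c $  expand U ::= Q
  2  $ Q          d d c c $  expand Q ::= d U' T' c
  3  $ c T' U' d  d d c c $  match d
  4  $ c T' U'    d c c $    expand U' ::= λ
  5  $ c T'       d c c $    expand T' ::= d c
  6  $ c c d      d c c $    match d
Stack after step 6: $ c c (top = c).

c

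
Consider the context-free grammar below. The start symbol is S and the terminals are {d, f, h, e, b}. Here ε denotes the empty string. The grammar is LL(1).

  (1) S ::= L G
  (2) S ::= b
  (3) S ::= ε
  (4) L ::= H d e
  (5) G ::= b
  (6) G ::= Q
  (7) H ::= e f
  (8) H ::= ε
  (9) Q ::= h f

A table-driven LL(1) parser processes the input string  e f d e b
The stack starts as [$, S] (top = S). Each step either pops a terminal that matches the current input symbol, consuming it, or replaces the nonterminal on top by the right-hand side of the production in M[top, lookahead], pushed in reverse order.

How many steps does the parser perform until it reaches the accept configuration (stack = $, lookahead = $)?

9

     Stack        Input        Action
  1  $ S          e f d e b $  expand S ::= L G
  2  $ G L        e f d e b $  expand L ::= H d e
  3  $ G e d H    e f d e b $  expand H ::= e f
  4  $ G e d f e  e f d e b $  match e
  5  $ G e d f    f d e b $    match f
  6  $ G e d      d e b $      match d
  7  $ G e        e b $        match e
  8  $ G          b $          expand G ::= b
  9  $ b          b $          match b
Accept reached after 9 steps.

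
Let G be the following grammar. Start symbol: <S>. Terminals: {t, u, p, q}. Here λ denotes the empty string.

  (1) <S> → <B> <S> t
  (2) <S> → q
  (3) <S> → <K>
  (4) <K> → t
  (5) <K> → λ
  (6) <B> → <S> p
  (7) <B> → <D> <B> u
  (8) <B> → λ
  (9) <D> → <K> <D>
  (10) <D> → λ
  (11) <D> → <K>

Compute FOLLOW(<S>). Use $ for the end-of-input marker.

{$, p, t}

FIRST(<K>): from <K>→t we get {t}; from <K>→λ we get {λ}. So FIRST(<K>) = {λ, t}.
FIRST(<D>): from <D>→<K> <D> we get {λ, t}; from <D>→λ we get {λ}; from <D>→<K> we get {λ, t}. So FIRST(<D>) = {λ, t}.
FIRST(<S>): from <S>→<B> <S> t we get {p, q, t, u}; from <S>→q we get {q}; from <S>→<K> we get {λ, t}. So FIRST(<S>) = {λ, p, q, t, u}.
FIRST(<B>): from <B>→<S> p we get {p, q, t, u}; from <B>→<D> <B> u we get {p, q, t, u}; from <B>→λ we get {λ}. So FIRST(<B>) = {λ, p, q, t, u}.
FOLLOW(<S>) includes $ since <S> is the start symbol.
FOLLOW(<S>): in <S>→<B> <S> t, <S> is followed by t with FIRST {t}; in <B>→<S> p, <S> is followed by p with FIRST {p}. Thus FOLLOW(<S>) = {$, p, t}.
FOLLOW(<B>): in <S>→<B> <S> t, <B> is followed by <S> t with FIRST {p, q, t, u}; in <B>→<D> <B> u, <B> is followed by u with FIRST {u}. Thus FOLLOW(<B>) = {p, q, t, u}.
FOLLOW(<D>): in <B>→<D> <B> u, <D> is followed by <B> u with FIRST {p, q, t, u}; in <D>→<K> <D>, the suffix after <D> is empty (adds nothing new). Thus FOLLOW(<D>) = {p, q, t, u}.
FOLLOW(<K>): in <S>→<K>, the suffix after <K> is empty, so FOLLOW(<K>) ⊇ FOLLOW(<S>) = {$, p, t}; in <D>→<K> <D>, <K> is followed by <D> with FIRST {λ, t}; in <D>→<K> <D>, the suffix after <K> is nullable, so FOLLOW(<K>) ⊇ FOLLOW(<D>) = {p, q, t, u}; in <D>→<K>, the suffix after <K> is empty, so FOLLOW(<K>) ⊇ FOLLOW(<D>) = {p, q, t, u}. Thus FOLLOW(<K>) = {$, p, q, t, u}.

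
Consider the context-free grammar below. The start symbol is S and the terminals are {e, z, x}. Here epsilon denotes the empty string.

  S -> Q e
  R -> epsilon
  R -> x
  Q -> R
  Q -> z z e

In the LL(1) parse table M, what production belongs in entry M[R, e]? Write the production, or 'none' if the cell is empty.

FIRST(R): from R->epsilon we get {epsilon}; from R->x we get {x}. So FIRST(R) = {epsilon, x}.
FIRST(Q): from Q->R we get {epsilon, x}; from Q->z z e we get {z}. So FIRST(Q) = {epsilon, x, z}.
FIRST(S): from S->Q e we get {e, x, z}. So FIRST(S) = {e, x, z}.
FOLLOW(S) includes $ since S is the start symbol.
FOLLOW(Q): in S->Q e, Q is followed by e with FIRST {e}. Thus FOLLOW(Q) = {e}.
FOLLOW(R): in Q->R, the suffix after R is empty, so FOLLOW(R) ⊇ FOLLOW(Q) = {e}. Thus FOLLOW(R) = {e}.
For R -> epsilon: FIRST(epsilon) = {epsilon}, so it goes in M[R, t] for t ∈ {}; since epsilon ∈ FIRST, also for every t ∈ FOLLOW(R) = {e}.
For R -> x: FIRST(x) = {x}, so it goes in M[R, t] for t ∈ {x}.

R -> epsilon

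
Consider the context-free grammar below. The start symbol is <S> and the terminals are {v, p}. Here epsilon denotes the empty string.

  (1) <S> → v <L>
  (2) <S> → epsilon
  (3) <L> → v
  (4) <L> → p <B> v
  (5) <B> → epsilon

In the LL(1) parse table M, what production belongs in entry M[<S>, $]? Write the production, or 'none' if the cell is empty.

<S> → epsilon

FIRST(<S>): from <S>→v <L> we get {v}; from <S>→epsilon we get {epsilon}. So FIRST(<S>) = {epsilon, v}.
FIRST(<L>): from <L>→v we get {v}; from <L>→p <B> v we get {p}. So FIRST(<L>) = {p, v}.
FIRST(<B>): from <B>→epsilon we get {epsilon}. So FIRST(<B>) = {epsilon}.
FOLLOW(<S>) includes $ since <S> is the start symbol.
FOLLOW(<S>): <S> appears on no right-hand side. Thus FOLLOW(<S>) = {$}.
For <S> → v <L>: FIRST(v <L>) = {v}, so it goes in M[<S>, t] for t ∈ {v}.
For <S> → epsilon: FIRST(epsilon) = {epsilon}, so it goes in M[<S>, t] for t ∈ {}; since epsilon ∈ FIRST, also for every t ∈ FOLLOW(<S>) = {$}.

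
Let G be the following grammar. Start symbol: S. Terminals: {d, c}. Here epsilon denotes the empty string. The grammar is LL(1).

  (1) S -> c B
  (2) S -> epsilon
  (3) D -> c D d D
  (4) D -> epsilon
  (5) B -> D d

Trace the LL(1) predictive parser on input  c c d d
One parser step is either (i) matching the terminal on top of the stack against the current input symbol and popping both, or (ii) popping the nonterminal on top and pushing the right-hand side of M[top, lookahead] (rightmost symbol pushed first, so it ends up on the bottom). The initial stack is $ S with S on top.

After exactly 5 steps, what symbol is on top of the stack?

     Stack        Input      Action
  1  $ S          c c d d $  expand S -> c B
  2  $ B c        c c d d $  match c
  3  $ B          c d d $    expand B -> D d
  4  $ d D        c d d $    expand D -> c D d D
  5  $ d D d D c  c d d $    match c
Stack after step 5: $ d D d D (top = D).

D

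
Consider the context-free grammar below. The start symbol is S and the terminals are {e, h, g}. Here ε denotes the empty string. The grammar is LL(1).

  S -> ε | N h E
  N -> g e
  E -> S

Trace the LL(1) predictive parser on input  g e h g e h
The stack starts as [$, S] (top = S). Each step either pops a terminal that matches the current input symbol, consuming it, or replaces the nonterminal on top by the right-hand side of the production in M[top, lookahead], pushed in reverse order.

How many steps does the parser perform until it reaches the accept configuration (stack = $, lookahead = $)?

      Stack      Input          Action
   1  $ S        g e h g e h $  expand S -> N h E
   2  $ E h N    g e h g e h $  expand N -> g e
   3  $ E h e g  g e h g e h $  match g
   4  $ E h e    e h g e h $    match e
   5  $ E h      h g e h $      match h
   6  $ E        g e h $        expand E -> S
   7  $ S        g e h $        expand S -> N h E
   8  $ E h N    g e h $        expand N -> g e
   9  $ E h e g  g e h $        match g
  10  $ E h e    e h $          match e
  11  $ E h      h $            match h
  12  $ E        $              expand E -> S
  13  $ S        $              expand S -> ε
Accept reached after 13 steps.

13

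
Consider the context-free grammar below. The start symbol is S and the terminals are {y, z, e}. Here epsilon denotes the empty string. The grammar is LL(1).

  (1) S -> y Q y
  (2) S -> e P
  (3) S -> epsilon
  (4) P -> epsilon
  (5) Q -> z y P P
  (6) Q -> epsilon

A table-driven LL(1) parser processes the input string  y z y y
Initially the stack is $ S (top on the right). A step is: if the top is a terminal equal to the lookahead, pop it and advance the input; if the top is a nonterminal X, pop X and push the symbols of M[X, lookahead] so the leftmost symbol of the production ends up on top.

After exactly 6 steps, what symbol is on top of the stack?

     Stack        Input      Action
  1  $ S          y z y y $  expand S -> y Q y
  2  $ y Q y      y z y y $  match y
  3  $ y Q        z y y $    expand Q -> z y P P
  4  $ y P P y z  z y y $    match z
  5  $ y P P y    y y $      match y
  6  $ y P P      y $        expand P -> epsilon
Stack after step 6: $ y P (top = P).

P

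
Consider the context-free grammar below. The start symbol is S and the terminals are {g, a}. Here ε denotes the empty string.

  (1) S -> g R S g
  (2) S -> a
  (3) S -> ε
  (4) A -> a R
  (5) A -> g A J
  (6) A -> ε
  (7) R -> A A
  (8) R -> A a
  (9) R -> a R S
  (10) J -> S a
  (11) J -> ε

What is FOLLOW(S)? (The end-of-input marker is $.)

FIRST(S): from S->g R S g we get {g}; from S->a we get {a}; from S->ε we get {ε}. So FIRST(S) = {ε, a, g}.
FIRST(A): from A->a R we get {a}; from A->g A J we get {g}; from A->ε we get {ε}. So FIRST(A) = {ε, a, g}.
FIRST(R): from R->A A we get {ε, a, g}; from R->A a we get {a, g}; from R->a R S we get {a}. So FIRST(R) = {ε, a, g}.
FIRST(J): from J->S a we get {a, g}; from J->ε we get {ε}. So FIRST(J) = {ε, a, g}.
FOLLOW(S) includes $ since S is the start symbol.
FOLLOW(S): in S->g R S g, S is followed by g with FIRST {g}; in R->a R S, the suffix after S is empty, so FOLLOW(S) ⊇ FOLLOW(R) = {a, g}; in J->S a, S is followed by a with FIRST {a}. Thus FOLLOW(S) = {$, a, g}.
FOLLOW(A): in A->g A J, A is followed by J with FIRST {ε, a, g}; in A->g A J, the suffix after A is nullable (adds nothing new); in R->A A (occurrence 1), A is followed by A with FIRST {ε, a, g}; in R->A A (occurrence 1), the suffix after A is nullable, so FOLLOW(A) ⊇ FOLLOW(R) = {a, g}; in R->A A (occurrence 2), the suffix after A is empty, so FOLLOW(A) ⊇ FOLLOW(R) = {a, g}; in R->A a, A is followed by a with FIRST {a}. Thus FOLLOW(A) = {a, g}.
FOLLOW(R): in S->g R S g, R is followed by S g with FIRST {a, g}; in A->a R, the suffix after R is empty, so FOLLOW(R) ⊇ FOLLOW(A) = {a, g}; in R->a R S, R is followed by S with FIRST {ε, a, g}; in R->a R S, the suffix after R is nullable (adds nothing new). Thus FOLLOW(R) = {a, g}.
FOLLOW(J): in A->g A J, the suffix after J is empty, so FOLLOW(J) ⊇ FOLLOW(A) = {a, g}. Thus FOLLOW(J) = {a, g}.

{$, a, g}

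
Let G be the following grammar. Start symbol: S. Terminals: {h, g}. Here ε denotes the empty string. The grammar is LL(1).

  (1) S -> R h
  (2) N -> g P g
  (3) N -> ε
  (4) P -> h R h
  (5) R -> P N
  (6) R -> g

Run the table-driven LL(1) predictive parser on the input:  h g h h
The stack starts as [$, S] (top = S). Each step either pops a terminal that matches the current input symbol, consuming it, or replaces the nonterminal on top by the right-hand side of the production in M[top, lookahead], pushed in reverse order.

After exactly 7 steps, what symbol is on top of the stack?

step 1: stack=$ S  input=h g h h $  — expand S -> R h
step 2: stack=$ h R  input=h g h h $  — expand R -> P N
step 3: stack=$ h N P  input=h g h h $  — expand P -> h R h
step 4: stack=$ h N h R h  input=h g h h $  — match h
step 5: stack=$ h N h R  input=g h h $  — expand R -> g
step 6: stack=$ h N h g  input=g h h $  — match g
step 7: stack=$ h N h  input=h h $  — match h
Stack after step 7: $ h N (top = N).

N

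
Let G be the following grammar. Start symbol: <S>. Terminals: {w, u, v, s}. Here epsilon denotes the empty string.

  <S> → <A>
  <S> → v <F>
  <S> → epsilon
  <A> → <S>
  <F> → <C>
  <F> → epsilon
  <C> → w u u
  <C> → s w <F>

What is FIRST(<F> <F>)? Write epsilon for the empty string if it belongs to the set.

{epsilon, s, w}

FIRST(<C>) = {s, w}
FIRST(<F>) = {epsilon, s, w}  (via <C>)
FIRST(<S>) = {epsilon, v}  (via <A>)
FIRST(<A>) = {epsilon, v}  (via <S>)
FIRST(<F> <F>): take FIRST of each symbol in turn, carrying on past any symbol whose FIRST contains epsilon; result {epsilon, s, w}.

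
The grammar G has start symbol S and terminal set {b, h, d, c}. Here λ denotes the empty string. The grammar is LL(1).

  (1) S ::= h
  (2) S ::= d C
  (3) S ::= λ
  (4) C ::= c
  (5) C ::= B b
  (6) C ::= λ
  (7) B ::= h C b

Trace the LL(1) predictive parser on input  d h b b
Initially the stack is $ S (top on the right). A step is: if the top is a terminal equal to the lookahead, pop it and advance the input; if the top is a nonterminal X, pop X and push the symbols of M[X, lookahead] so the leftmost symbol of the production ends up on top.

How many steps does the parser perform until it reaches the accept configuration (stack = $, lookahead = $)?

     Stack      Input      Action
  1  $ S        d h b b $  expand S ::= d C
  2  $ C d      d h b b $  match d
  3  $ C        h b b $    expand C ::= B b
  4  $ b B      h b b $    expand B ::= h C b
  5  $ b b C h  h b b $    match h
  6  $ b b C    b b $      expand C ::= λ
  7  $ b b      b b $      match b
  8  $ b        b $        match b
Accept reached after 8 steps.

8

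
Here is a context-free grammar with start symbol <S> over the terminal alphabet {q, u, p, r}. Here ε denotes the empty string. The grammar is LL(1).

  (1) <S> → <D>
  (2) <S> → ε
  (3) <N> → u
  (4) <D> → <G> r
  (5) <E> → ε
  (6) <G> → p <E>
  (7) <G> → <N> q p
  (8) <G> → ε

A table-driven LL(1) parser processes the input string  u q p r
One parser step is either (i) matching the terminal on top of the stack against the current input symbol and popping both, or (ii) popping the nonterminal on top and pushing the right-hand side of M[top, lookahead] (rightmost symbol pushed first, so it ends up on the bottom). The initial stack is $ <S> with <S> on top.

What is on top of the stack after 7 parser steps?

r

     Stack        Input      Action
  1  $ <S>        u q p r $  expand <S> → <D>
  2  $ <D>        u q p r $  expand <D> → <G> r
  3  $ r <G>      u q p r $  expand <G> → <N> q p
  4  $ r p q <N>  u q p r $  expand <N> → u
  5  $ r p q u    u q p r $  match u
  6  $ r p q      q p r $    match q
  7  $ r p        p r $      match p
Stack after step 7: $ r (top = r).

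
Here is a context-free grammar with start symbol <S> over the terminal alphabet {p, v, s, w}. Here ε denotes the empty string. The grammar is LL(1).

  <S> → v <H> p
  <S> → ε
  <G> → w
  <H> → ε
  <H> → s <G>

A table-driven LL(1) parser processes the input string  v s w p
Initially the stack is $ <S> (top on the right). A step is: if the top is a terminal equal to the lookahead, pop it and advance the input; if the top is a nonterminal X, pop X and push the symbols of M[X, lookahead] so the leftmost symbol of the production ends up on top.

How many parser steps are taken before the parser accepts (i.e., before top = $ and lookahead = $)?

     Stack      Input      Action
  1  $ <S>      v s w p $  expand <S> → v <H> p
  2  $ p <H> v  v s w p $  match v
  3  $ p <H>    s w p $    expand <H> → s <G>
  4  $ p <G> s  s w p $    match s
  5  $ p <G>    w p $      expand <G> → w
  6  $ p w      w p $      match w
  7  $ p        p $        match p
Accept reached after 7 steps.

7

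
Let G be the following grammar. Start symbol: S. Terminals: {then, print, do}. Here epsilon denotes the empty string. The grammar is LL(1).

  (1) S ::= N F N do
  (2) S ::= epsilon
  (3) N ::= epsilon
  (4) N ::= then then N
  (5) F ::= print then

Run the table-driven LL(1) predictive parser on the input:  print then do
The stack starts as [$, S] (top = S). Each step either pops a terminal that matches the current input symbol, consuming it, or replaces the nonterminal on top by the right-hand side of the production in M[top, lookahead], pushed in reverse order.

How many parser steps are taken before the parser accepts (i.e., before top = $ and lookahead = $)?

7

     Stack              Input            Action
  1  $ S                print then do $  expand S ::= N F N do
  2  $ do N F N         print then do $  expand N ::= epsilon
  3  $ do N F           print then do $  expand F ::= print then
  4  $ do N then print  print then do $  match print
  5  $ do N then        then do $        match then
  6  $ do N             do $             expand N ::= epsilon
  7  $ do               do $             match do
Accept reached after 7 steps.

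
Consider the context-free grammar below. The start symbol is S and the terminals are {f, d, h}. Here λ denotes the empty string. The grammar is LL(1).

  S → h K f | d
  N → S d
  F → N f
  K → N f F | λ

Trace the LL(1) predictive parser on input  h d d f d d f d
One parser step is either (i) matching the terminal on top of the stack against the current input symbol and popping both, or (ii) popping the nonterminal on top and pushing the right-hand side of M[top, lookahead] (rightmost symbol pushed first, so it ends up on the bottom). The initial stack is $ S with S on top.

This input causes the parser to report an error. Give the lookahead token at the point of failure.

step 1: stack=$ S  input=h d d f d d f d $  — expand S → h K f
step 2: stack=$ f K h  input=h d d f d d f d $  — match h
step 3: stack=$ f K  input=d d f d d f d $  — expand K → N f F
step 4: stack=$ f F f N  input=d d f d d f d $  — expand N → S d
step 5: stack=$ f F f d S  input=d d f d d f d $  — expand S → d
step 6: stack=$ f F f d d  input=d d f d d f d $  — match d
step 7: stack=$ f F f d  input=d f d d f d $  — match d
step 8: stack=$ f F f  input=f d d f d $  — match f
step 9: stack=$ f F  input=d d f d $  — expand F → N f
step 10: stack=$ f f N  input=d d f d $  — expand N → S d
step 11: stack=$ f f d S  input=d d f d $  — expand S → d
step 12: stack=$ f f d d  input=d d f d $  — match d
step 13: stack=$ f f d  input=d f d $  — match d
step 14: stack=$ f f  input=f d $  — match f
step 15: stack=$ f  input=d $  — error: top is terminal f but lookahead is d

d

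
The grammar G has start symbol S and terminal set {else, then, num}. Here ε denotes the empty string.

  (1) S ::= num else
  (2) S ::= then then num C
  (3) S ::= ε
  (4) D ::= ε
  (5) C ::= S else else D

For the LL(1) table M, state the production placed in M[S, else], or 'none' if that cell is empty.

S ::= ε

FIRST(S) = {ε, num, then}
FIRST(D) = {ε}
FIRST(C) = {else, num, then}  (via S else else D)
FOLLOW(S) includes $ since S is the start symbol.
FOLLOW(S): in C::=S else else D, S is followed by else else D with FIRST {else}. Thus FOLLOW(S) = {$, else}.
For S ::= num else: FIRST(num else) = {num}, so it goes in M[S, t] for t ∈ {num}.
For S ::= then then num C: FIRST(then then num C) = {then}, so it goes in M[S, t] for t ∈ {then}.
For S ::= ε: FIRST(ε) = {ε}, so it goes in M[S, t] for t ∈ {}; since ε ∈ FIRST, also for every t ∈ FOLLOW(S) = {$, else}.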